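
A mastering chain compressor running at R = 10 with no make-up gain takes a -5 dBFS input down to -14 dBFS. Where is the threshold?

-15 dBFS

Input is 10 dB above T (since output overshoot × R = input overshoot: (-14 − T)·10 = -5 − T gives T = -15 dBFS).
Check: -15 + (-5 − (-15))/10 = -15 + 1 = -14 dBFS. ✓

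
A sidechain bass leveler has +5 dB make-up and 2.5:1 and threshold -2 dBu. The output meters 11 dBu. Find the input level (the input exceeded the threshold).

18 dBu

Remove make-up: 11 − 5 = 6 dBu.
Post-compression overshoot = 6 − (-2) = 8 dB.
Before 2.5:1 compression the overshoot was 8 × 2.5 = 20 dB, so input = -2 + 20 = 18 dBu.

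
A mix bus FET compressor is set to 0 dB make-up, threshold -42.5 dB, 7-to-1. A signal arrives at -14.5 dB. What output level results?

-14.5 dB sits 28 dB over threshold.
The 28 dB excess becomes 4 dB after 7:1 reduction.
Output = -42.5 + 4 = -38.5 dB.

-38.5 dB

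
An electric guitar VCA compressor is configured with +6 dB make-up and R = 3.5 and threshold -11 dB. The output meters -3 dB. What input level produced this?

-4 dB

Remove make-up: -3 − 6 = -9 dB.
That's 2 dB above the -11 dB threshold.
Undo the ratio: input overshoot = 2 × 3.5 = 7 dB, giving input = -4 dB.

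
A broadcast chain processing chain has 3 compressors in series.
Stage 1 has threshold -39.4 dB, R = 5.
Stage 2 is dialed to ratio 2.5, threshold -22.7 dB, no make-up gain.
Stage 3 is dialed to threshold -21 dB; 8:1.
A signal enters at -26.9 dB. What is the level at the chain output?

-36.9 dB

Stage 1: 12.5 dB above -39.4 dB, reduced 5:1 to 2.5 dB above → -36.9 dB.
Stage 2: -36.9 dB ≤ -22.7 dB, so stage 2 doesn't engage; output -36.9 dB.
Stage 3: below threshold (-36.9 ≤ -21); passes unchanged; output -36.9 dB.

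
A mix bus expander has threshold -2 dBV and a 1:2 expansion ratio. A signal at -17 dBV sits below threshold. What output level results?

-32 dBV

Undershoot = (-2) − (-17) = 15 dB.
At 1:2, that expands to 30 dB under threshold.
Output = -2 − 30 = -32 dBV.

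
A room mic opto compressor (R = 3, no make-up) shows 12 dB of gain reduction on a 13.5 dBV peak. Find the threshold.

-4.5 dBV

Let T be the threshold. Output overshoot = (input overshoot)/R, so 1.5 − T = (13.5 − T)/3.
3·(1.5 − T) = 13.5 − T → 2·T = 4.5 − 13.5 = -9.
T = -9/2 = -4.5 dBV.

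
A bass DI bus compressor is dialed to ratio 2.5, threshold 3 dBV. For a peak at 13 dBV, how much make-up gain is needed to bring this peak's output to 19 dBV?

Without make-up, output = threshold + overshoot/2.5 = 3 + 4 = 7 dBV.
Gap to target: 12 dB.

12 dB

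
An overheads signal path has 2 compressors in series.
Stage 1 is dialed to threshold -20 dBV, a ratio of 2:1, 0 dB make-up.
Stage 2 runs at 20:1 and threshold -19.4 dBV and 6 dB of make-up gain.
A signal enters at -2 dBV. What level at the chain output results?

-12.98 dBV

Stage 1: -2 dBV is 18 dB over -20 dBV; at 2:1 that becomes 9 dB over, giving -11 dBV.
Stage 2: 8.4 dB above -19.4 dBV, reduced 20:1 to 0.42 dB above → -18.98 dBV; +6 dB make-up → -12.98 dBV.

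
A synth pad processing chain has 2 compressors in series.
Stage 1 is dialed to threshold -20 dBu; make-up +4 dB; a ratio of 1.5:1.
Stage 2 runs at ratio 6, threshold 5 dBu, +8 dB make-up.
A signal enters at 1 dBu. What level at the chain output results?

Stage 1: 1 dBu is 21 dB over -20 dBu; at 1.5:1 that becomes 14 dB over, giving -6 dBu; +4 dB make-up → -2 dBu.
Stage 2: below threshold (-2 ≤ 5); passes unchanged; make-up brings it to 6 dBu.

6 dBu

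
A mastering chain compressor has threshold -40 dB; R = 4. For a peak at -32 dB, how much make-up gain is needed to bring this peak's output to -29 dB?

9 dB

Without make-up, output = threshold + overshoot/4 = -40 + 2 = -38 dB.
Gap to target: 9 dB.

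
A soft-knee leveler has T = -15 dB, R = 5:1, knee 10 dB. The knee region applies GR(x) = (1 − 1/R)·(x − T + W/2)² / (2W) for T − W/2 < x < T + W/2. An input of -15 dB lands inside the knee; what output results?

-16 dB

x − T + W/2 = -15 − (-15) + 5 = 5.
GR = (1 − 1/5) × 5² / 20 = 0.8 × 25 / 20 = 1 dB.
Output = -15 − 1 = -16 dB.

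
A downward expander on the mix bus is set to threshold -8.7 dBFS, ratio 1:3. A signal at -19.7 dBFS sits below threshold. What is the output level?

Below threshold, a 1:3 expander applies gain = (3−1)×(T − x) of attenuation.
(3−1) × 11 = 22 dB, so output = -19.7 − 22 = -41.7 dBFS.

-41.7 dBFS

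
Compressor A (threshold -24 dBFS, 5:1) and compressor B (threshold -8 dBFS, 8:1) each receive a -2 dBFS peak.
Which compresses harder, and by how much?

A, by 12.35 dB

A: 22 dB over, compressed to 4.4 dB over, so 17.6 dB of GR.
B: 6 dB over, compressed to 0.75 dB over, so 5.25 dB of GR.
A applies 12.35 dB more gain reduction.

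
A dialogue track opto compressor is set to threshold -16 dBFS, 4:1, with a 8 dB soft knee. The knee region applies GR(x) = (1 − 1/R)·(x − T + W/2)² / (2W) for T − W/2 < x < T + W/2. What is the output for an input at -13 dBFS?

-15.296875 dBFS

x − T + W/2 = -13 − (-16) + 4 = 7.
GR = (1 − 1/4) × 7² / 16 = 0.75 × 49 / 16 = 2.296875 dB.
Output = -13 − 2.296875 = -15.296875 dBFS.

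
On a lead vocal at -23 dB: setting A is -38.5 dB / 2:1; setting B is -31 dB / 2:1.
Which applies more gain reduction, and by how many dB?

A: overshoot 15.5 dB → output overshoot 7.75 dB → GR 7.75 dB.
B: overshoot 8 dB → output overshoot 4 dB → GR 4 dB.
A applies 3.75 dB more gain reduction.

A, by 3.75 dB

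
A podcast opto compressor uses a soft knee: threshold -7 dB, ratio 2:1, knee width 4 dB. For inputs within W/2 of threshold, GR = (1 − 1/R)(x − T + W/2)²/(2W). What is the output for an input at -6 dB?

x − T + W/2 = -6 − (-7) + 2 = 3.
GR = (1 − 1/2) × 3² / 8 = 0.5 × 9 / 8 = 0.5625 dB.
Output = -6 − 0.5625 = -6.5625 dB.

-6.5625 dB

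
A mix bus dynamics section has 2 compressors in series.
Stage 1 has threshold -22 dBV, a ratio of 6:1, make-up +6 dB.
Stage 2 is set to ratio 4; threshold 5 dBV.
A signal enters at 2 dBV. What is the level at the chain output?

-12 dBV

Stage 1: 2 dBV is 24 dB over -22 dBV; at 6:1 that becomes 4 dB over, giving -18 dBV; +6 dB make-up → -12 dBV.
Stage 2: -12 dBV ≤ 5 dBV, so stage 2 doesn't engage; output -12 dBV.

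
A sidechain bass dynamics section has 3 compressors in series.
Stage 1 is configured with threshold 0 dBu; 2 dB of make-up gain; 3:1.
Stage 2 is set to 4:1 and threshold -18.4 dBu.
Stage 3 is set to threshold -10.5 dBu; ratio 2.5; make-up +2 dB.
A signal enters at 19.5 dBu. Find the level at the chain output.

Stage 1: overshoot 19.5 dB → 19.5/3 = 6.5 dB → 6.5 dBu; +2 dB make-up → 8.5 dBu.
Stage 2: 8.5 dBu is 26.9 dB over -18.4 dBu; at 4:1 that becomes 6.725 dB over, giving -11.675 dBu.
Stage 3: below threshold (-11.675 ≤ -10.5); passes unchanged; make-up brings it to -9.675 dBu.

-9.675 dBu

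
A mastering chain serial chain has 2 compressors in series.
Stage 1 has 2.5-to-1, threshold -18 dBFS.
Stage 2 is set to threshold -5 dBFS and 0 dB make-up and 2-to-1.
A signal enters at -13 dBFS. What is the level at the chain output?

-16 dBFS

Stage 1: 5 dB above -18 dBFS, reduced 2.5:1 to 2 dB above → -16 dBFS.
Stage 2: below threshold (-16 ≤ -5); passes unchanged; output -16 dBFS.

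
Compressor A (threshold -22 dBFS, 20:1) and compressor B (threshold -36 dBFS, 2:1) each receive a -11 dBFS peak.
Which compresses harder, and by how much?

B, by 2.05 dB

A: GR = 11 − 11/20 = 10.45 dB.
B: GR = 25 − 25/2 = 12.5 dB.
Difference: 2.05 dB in favour of B.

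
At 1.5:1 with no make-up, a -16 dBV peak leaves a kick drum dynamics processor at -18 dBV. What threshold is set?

-22 dBV

Input is 6 dB above T (since output overshoot × R = input overshoot: (-18 − T)·1.5 = -16 − T gives T = -22 dBV).
Check: -22 + (-16 − (-22))/1.5 = -22 + 4 = -18 dBV. ✓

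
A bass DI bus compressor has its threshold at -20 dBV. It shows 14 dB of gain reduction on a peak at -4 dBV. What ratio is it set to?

8:1

Input overshoot = -4 − (-20) = 16 dB.
Output overshoot = 16 − 14 = 2 dB.
Ratio = input overshoot / output overshoot = 16 / 2 = 8.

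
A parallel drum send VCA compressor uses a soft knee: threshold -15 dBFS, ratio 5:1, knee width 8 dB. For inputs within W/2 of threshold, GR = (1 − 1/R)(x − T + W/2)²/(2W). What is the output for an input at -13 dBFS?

x − T + W/2 = -13 − (-15) + 4 = 6.
GR = (1 − 1/5) × 6² / 16 = 0.8 × 36 / 16 = 1.8 dB.
Output = -13 − 1.8 = -14.8 dBFS.

-14.8 dBFS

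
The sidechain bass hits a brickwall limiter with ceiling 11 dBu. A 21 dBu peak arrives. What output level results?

A brickwall limiter is an ∞:1 compressor: any input above the ceiling is clamped to 11 dBu.

11 dBu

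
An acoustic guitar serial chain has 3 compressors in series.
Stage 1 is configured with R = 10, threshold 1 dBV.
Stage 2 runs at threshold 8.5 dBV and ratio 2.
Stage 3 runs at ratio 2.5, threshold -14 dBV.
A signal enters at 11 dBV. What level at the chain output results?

-7.6 dBV

Stage 1: 10 dB above 1 dBV, reduced 10:1 to 1 dB above → 2 dBV.
Stage 2: 2 dBV is at or below the 8.5 dBV threshold — no compression; output 2 dBV.
Stage 3: 16 dB above -14 dBV, reduced 2.5:1 to 6.4 dB above → -7.6 dBV.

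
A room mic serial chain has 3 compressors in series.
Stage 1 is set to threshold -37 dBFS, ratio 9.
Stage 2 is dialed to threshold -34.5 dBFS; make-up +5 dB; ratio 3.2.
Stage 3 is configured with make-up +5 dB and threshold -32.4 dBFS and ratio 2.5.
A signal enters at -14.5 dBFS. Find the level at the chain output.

-26.24 dBFS

Stage 1: 22.5 dB above -37 dBFS, reduced 9:1 to 2.5 dB above → -34.5 dBFS.
Stage 2: -34.5 dBFS is at or below the -34.5 dBFS threshold — no compression; make-up brings it to -29.5 dBFS.
Stage 3: 2.9 dB above -32.4 dBFS, reduced 2.5:1 to 1.16 dB above → -31.24 dBFS; +5 dB make-up → -26.24 dBFS.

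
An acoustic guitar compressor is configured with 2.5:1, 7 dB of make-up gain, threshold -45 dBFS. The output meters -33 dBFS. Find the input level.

Stripping the +7 dB make-up gives -40 dBFS at the gain stage.
That's 5 dB above the -45 dBFS threshold.
Before 2.5:1 compression the overshoot was 5 × 2.5 = 12.5 dB, so input = -45 + 12.5 = -32.5 dBFS.

-32.5 dBFS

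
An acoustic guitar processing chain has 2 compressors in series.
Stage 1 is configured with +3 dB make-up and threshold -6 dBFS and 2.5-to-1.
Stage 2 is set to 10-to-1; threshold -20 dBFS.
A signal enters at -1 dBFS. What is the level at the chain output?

Stage 1: 5 dB above -6 dBFS, reduced 2.5:1 to 2 dB above → -4 dBFS; +3 dB make-up → -1 dBFS.
Stage 2: -1 dBFS is 19 dB over -20 dBFS; at 10:1 that becomes 1.9 dB over, giving -18.1 dBFS.

-18.1 dBFS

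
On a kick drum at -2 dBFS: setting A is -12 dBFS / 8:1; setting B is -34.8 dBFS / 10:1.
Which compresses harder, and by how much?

A: 10 dB over, compressed to 1.25 dB over, so 8.75 dB of GR.
B: 32.8 dB over, compressed to 3.28 dB over, so 29.52 dB of GR.
B applies 20.77 dB more gain reduction.

B, by 20.77 dB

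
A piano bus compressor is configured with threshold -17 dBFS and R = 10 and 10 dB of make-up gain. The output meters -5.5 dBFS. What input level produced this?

Before make-up, the level was -5.5 − 10 = -15.5 dBFS.
The compressed level sits -15.5 − (-17) = 1.5 dB over threshold.
Before 10:1 compression the overshoot was 1.5 × 10 = 15 dB, so input = -17 + 15 = -2 dBFS.

-2 dBFS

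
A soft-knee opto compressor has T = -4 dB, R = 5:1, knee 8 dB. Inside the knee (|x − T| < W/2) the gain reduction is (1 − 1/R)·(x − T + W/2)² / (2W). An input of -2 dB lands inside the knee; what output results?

x − T + W/2 = -2 − (-4) + 4 = 6.
GR = (1 − 1/5) × 6² / 16 = 0.8 × 36 / 16 = 1.8 dB.
Output = -2 − 1.8 = -3.8 dB.

-3.8 dB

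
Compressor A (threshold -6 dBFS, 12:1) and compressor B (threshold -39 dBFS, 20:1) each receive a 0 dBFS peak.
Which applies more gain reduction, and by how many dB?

A: GR = 6 − 6/12 = 5.5 dB.
B: GR = 39 − 39/20 = 37.05 dB.
B reduces 31.55 dB more.

B, by 31.55 dB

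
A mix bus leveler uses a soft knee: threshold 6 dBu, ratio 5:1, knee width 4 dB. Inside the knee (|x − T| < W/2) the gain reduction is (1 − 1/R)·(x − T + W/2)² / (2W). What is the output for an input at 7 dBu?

6.1 dBu

x − T + W/2 = 7 − 6 + 2 = 3.
GR = (1 − 1/5) × 3² / 8 = 0.8 × 9 / 8 = 0.9 dB.
Output = 7 − 0.9 = 6.1 dBu.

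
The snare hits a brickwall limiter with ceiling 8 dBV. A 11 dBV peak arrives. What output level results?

8 dBV

A brickwall limiter is an ∞:1 compressor: any input above the ceiling is clamped to 8 dBV.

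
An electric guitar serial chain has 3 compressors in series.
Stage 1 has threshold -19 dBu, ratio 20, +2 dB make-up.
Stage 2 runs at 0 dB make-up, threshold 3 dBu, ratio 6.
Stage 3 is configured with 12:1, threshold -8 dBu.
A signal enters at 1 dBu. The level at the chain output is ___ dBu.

Stage 1: 1 dBu is 20 dB over -19 dBu; at 20:1 that becomes 1 dB over, giving -18 dBu; +2 dB make-up → -16 dBu.
Stage 2: -16 dBu is at or below the 3 dBu threshold — no compression; output -16 dBu.
Stage 3: -16 dBu ≤ -8 dBu, so stage 3 doesn't engage; output -16 dBu.

-16 dBu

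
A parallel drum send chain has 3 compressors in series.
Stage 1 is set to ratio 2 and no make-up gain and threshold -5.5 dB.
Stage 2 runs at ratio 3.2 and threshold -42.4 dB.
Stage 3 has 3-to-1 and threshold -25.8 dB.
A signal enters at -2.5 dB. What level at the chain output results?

Stage 1: -2.5 dB is 3 dB over -5.5 dB; at 2:1 that becomes 1.5 dB over, giving -4 dB.
Stage 2: overshoot 38.4 dB → 38.4/3.2 = 12 dB → -30.4 dB.
Stage 3: below threshold (-30.4 ≤ -25.8); passes unchanged; output -30.4 dB.

-30.4 dB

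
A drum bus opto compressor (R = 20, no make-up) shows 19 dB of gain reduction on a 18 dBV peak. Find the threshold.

Let T be the threshold. Output overshoot = (input overshoot)/R, so -1 − T = (18 − T)/20.
20·(-1 − T) = 18 − T → 19·T = -20 − 18 = -38.
T = -38/19 = -2 dBV.

-2 dBV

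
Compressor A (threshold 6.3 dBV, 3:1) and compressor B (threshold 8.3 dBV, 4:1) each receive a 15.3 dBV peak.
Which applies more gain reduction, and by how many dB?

A, by 0.75 dB

A: overshoot 9 dB → output overshoot 3 dB → GR 6 dB.
B: overshoot 7 dB → output overshoot 1.75 dB → GR 5.25 dB.
A applies 0.75 dB more gain reduction.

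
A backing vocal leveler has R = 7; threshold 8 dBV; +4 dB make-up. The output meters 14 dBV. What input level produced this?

22 dBV

Remove make-up: 14 − 4 = 10 dBV.
That's 2 dB above the 8 dBV threshold.
Undo the ratio: input overshoot = 2 × 7 = 14 dB, giving input = 22 dBV.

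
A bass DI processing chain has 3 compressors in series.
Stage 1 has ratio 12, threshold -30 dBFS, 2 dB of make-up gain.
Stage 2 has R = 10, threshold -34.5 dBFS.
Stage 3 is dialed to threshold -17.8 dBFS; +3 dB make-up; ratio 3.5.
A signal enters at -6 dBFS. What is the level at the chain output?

Stage 1: 24 dB above -30 dBFS, reduced 12:1 to 2 dB above → -28 dBFS; +2 dB make-up → -26 dBFS.
Stage 2: overshoot 8.5 dB → 8.5/10 = 0.85 dB → -33.65 dBFS.
Stage 3: -33.65 dBFS ≤ -17.8 dBFS, so stage 3 doesn't engage; make-up brings it to -30.65 dBFS.

-30.65 dBFS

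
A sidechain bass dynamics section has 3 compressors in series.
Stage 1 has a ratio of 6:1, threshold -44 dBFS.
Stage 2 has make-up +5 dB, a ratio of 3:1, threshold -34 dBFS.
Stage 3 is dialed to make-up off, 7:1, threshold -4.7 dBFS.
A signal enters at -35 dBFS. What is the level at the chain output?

Stage 1: overshoot 9 dB → 9/6 = 1.5 dB → -42.5 dBFS.
Stage 2: -42.5 dBFS is at or below the -34 dBFS threshold — no compression; make-up brings it to -37.5 dBFS.
Stage 3: -37.5 dBFS is at or below the -4.7 dBFS threshold — no compression; output -37.5 dBFS.

-37.5 dBFS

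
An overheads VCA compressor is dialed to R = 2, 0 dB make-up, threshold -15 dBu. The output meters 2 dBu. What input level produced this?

That's 17 dB above the -15 dBu threshold.
Before 2:1 compression the overshoot was 17 × 2 = 34 dB, so input = -15 + 34 = 19 dBu.

19 dBu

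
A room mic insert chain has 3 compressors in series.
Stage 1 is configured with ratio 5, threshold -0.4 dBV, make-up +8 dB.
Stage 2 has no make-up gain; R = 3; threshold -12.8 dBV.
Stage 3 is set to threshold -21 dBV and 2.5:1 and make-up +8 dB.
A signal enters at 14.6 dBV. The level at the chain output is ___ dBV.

-6.6 dBV

Stage 1: 14.6 dBV is 15 dB over -0.4 dBV; at 5:1 that becomes 3 dB over, giving 2.6 dBV; +8 dB make-up → 10.6 dBV.
Stage 2: 23.4 dB above -12.8 dBV, reduced 3:1 to 7.8 dB above → -5 dBV.
Stage 3: -5 dBV is 16 dB over -21 dBV; at 2.5:1 that becomes 6.4 dB over, giving -14.6 dBV; +8 dB make-up → -6.6 dBV.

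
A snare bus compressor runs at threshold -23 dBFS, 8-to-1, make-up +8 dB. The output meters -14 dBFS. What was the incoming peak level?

-15 dBFS

Remove make-up: -14 − 8 = -22 dBFS.
Post-compression overshoot = -22 − (-23) = 1 dB.
Input overshoot = R × output overshoot = 8 dB → input = -23 + 8 = -15 dBFS.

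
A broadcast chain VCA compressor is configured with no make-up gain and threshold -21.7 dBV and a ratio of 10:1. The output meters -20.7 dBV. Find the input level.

That's 1 dB above the -21.7 dBV threshold.
Undo the ratio: input overshoot = 1 × 10 = 10 dB, giving input = -11.7 dBV.

-11.7 dBV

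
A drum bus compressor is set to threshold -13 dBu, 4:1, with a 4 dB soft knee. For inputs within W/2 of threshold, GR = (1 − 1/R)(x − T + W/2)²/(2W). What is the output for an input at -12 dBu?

-12.84375 dBu

x − T + W/2 = -12 − (-13) + 2 = 3.
GR = (1 − 1/4) × 3² / 8 = 0.75 × 9 / 8 = 0.84375 dB.
Output = -12 − 0.84375 = -12.84375 dBu.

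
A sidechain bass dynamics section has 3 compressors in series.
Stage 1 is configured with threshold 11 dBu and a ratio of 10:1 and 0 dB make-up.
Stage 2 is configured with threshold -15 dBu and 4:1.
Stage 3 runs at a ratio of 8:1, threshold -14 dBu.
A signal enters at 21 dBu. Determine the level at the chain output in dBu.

Stage 1: 21 dBu is 10 dB over 11 dBu; at 10:1 that becomes 1 dB over, giving 12 dBu.
Stage 2: overshoot 27 dB → 27/4 = 6.75 dB → -8.25 dBu.
Stage 3: -8.25 dBu is 5.75 dB over -14 dBu; at 8:1 that becomes 0.71875 dB over, giving -13.28125 dBu.

-13.28125 dBu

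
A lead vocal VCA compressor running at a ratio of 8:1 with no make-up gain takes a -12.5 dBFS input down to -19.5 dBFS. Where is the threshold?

-20.5 dBFS

Gain reduction = -12.5 − (-19.5) = 7 dB; output overshoot = GR / (R − 1) = 7 / 7 = 1 dB.
Threshold = output − output overshoot = -19.5 − 1 = -20.5 dBFS.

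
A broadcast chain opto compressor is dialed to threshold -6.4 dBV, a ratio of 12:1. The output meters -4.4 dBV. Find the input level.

That's 2 dB above the -6.4 dBV threshold.
Input overshoot = R × output overshoot = 24 dB → input = -6.4 + 24 = 17.6 dBV.

17.6 dBV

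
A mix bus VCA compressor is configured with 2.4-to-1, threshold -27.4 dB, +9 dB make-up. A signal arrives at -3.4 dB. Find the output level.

-3.4 dB sits 24 dB over threshold.
2.4:1 compression reduces that to 24/2.4 = 10 dB over.
Output = -27.4 + 10 = -17.4 dB; make-up adds 9 dB, giving -8.4 dB.

-8.4 dB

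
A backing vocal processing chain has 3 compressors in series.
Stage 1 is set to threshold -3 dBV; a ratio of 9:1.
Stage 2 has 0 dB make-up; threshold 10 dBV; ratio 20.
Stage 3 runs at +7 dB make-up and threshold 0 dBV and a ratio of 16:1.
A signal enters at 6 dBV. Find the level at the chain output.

Stage 1: overshoot 9 dB → 9/9 = 1 dB → -2 dBV.
Stage 2: -2 dBV is at or below the 10 dBV threshold — no compression; output -2 dBV.
Stage 3: -2 dBV ≤ 0 dBV, so stage 3 doesn't engage; make-up brings it to 5 dBV.

5 dBV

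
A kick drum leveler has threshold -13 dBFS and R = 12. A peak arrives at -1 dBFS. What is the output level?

-1 dBFS sits 12 dB over threshold.
The 12 dB excess becomes 1 dB after 12:1 reduction.
Output = -13 + 1 = -12 dBFS.

-12 dBFS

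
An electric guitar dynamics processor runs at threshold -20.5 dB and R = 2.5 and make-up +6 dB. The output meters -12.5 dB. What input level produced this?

-15.5 dB

Remove make-up: -12.5 − 6 = -18.5 dB.
That's 2 dB above the -20.5 dB threshold.
Undo the ratio: input overshoot = 2 × 2.5 = 5 dB, giving input = -15.5 dB.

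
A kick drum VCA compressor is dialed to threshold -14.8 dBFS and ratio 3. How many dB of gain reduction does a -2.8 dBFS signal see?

Overshoot = -2.8 − (-14.8) = 12 dB.
After 3:1 compression the overshoot becomes 12/3 = 4 dB.
GR = overshoot in − overshoot out = 12 − 4 = 8 dB.

8 dB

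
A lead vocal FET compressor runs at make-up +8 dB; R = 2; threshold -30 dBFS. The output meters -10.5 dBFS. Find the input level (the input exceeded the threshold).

Remove make-up: -10.5 − 8 = -18.5 dBFS.
That's 11.5 dB above the -30 dBFS threshold.
Before 2:1 compression the overshoot was 11.5 × 2 = 23 dB, so input = -30 + 23 = -7 dBFS.

-7 dBFS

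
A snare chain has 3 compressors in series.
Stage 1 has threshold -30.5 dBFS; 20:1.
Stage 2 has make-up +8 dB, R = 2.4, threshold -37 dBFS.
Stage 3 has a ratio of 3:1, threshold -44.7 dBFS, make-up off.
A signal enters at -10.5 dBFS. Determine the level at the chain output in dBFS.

-38.425 dBFS

Stage 1: 20 dB above -30.5 dBFS, reduced 20:1 to 1 dB above → -29.5 dBFS.
Stage 2: overshoot 7.5 dB → 7.5/2.4 = 3.125 dB → -33.875 dBFS; +8 dB make-up → -25.875 dBFS.
Stage 3: -25.875 dBFS is 18.825 dB over -44.7 dBFS; at 3:1 that becomes 6.275 dB over, giving -38.425 dBFS.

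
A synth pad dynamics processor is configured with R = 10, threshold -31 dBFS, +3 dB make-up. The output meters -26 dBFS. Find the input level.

Stripping the +3 dB make-up gives -29 dBFS at the gain stage.
That's 2 dB above the -31 dBFS threshold.
Before 10:1 compression the overshoot was 2 × 10 = 20 dB, so input = -31 + 20 = -11 dBFS.

-11 dBFS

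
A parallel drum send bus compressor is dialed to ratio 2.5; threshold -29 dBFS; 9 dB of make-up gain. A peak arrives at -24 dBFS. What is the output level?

-18 dBFS

Overshoot: -24 − (-29) = 5 dB.
2.5:1 compression reduces that to 5/2.5 = 2 dB over.
Output = -29 + 2 = -27 dBFS; make-up adds 9 dB, giving -18 dBFS.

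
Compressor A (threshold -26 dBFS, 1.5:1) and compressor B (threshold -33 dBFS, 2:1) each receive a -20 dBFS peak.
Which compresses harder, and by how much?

B, by 4.5 dB

A: 6 dB over, compressed to 4 dB over, so 2 dB of GR.
B: 13 dB over, compressed to 6.5 dB over, so 6.5 dB of GR.
B applies 4.5 dB more gain reduction.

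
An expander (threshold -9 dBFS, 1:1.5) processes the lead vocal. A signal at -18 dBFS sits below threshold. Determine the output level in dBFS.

-22.5 dBFS

Below threshold, a 1:1.5 expander applies gain = (1.5−1)×(T − x) of attenuation.
(1.5−1) × 9 = 4.5 dB, so output = -18 − 4.5 = -22.5 dBFS.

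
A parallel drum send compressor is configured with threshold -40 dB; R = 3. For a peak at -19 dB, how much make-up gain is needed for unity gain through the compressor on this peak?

14 dB

The peak compresses to -40 + 21/3 = -33 dB.
To reach -19 dB requires -19 − (-33) = 14 dB of make-up.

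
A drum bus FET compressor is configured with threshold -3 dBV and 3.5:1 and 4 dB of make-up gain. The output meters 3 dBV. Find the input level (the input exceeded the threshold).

4 dBV

Remove make-up: 3 − 4 = -1 dBV.
That's 2 dB above the -3 dBV threshold.
Input overshoot = R × output overshoot = 7 dB → input = -3 + 7 = 4 dBV.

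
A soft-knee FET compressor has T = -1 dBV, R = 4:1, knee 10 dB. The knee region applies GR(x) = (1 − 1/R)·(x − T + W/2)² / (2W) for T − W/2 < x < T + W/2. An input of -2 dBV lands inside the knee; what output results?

-2.6 dBV

x − T + W/2 = -2 − (-1) + 5 = 4.
GR = (1 − 1/4) × 4² / 20 = 0.75 × 16 / 20 = 0.6 dB.
Output = -2 − 0.6 = -2.6 dBV.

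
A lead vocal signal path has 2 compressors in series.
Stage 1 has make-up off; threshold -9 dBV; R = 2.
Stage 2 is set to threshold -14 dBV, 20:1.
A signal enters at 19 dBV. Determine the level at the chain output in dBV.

-13.05 dBV

Stage 1: 28 dB above -9 dBV, reduced 2:1 to 14 dB above → 5 dBV.
Stage 2: overshoot 19 dB → 19/20 = 0.95 dB → -13.05 dBV.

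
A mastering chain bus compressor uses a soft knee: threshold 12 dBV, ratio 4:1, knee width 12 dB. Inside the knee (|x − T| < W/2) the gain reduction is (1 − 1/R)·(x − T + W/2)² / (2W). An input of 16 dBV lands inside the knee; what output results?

x − T + W/2 = 16 − 12 + 6 = 10.
GR = (1 − 1/4) × 10² / 24 = 0.75 × 100 / 24 = 3.125 dB.
Output = 16 − 3.125 = 12.875 dBV.

12.875 dBV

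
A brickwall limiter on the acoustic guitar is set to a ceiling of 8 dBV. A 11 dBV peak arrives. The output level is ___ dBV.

A brickwall limiter is an ∞:1 compressor: any input above the ceiling is clamped to 8 dBV.

8 dBV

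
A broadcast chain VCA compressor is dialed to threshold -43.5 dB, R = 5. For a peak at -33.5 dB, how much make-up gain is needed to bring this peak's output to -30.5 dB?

11 dB

Overshoot 10 dB → 10/5 = 2 dB after compression, so the compressed level is -43.5 + 2 = -41.5 dB.
Make-up = target − compressed = -30.5 − (-41.5) = 11 dB.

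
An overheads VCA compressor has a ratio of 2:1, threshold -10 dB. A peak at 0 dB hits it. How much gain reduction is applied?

0 dB exceeds the threshold by 10 dB.
A 2:1 ratio leaves 5 dB of that excess.
GR = overshoot in − overshoot out = 10 − 5 = 5 dB.

5 dB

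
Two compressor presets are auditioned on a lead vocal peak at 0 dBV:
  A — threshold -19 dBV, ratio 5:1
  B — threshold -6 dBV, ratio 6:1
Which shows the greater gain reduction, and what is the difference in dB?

A, by 10.2 dB

A: GR = 19 − 19/5 = 15.2 dB.
B: GR = 6 − 6/6 = 5 dB.
A applies 10.2 dB more gain reduction.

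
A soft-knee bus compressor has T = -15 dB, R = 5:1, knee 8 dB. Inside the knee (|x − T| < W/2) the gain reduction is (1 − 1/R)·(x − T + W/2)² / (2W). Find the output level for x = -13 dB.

-14.8 dB

x − T + W/2 = -13 − (-15) + 4 = 6.
GR = (1 − 1/5) × 6² / 16 = 0.8 × 36 / 16 = 1.8 dB.
Output = -13 − 1.8 = -14.8 dB.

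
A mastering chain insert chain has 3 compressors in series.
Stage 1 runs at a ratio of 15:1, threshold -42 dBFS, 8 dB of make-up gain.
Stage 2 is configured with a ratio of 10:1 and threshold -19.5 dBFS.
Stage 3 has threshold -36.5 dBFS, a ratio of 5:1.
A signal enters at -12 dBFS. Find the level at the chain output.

Stage 1: overshoot 30 dB → 30/15 = 2 dB → -40 dBFS; +8 dB make-up → -32 dBFS.
Stage 2: below threshold (-32 ≤ -19.5); passes unchanged; output -32 dBFS.
Stage 3: overshoot 4.5 dB → 4.5/5 = 0.9 dB → -35.6 dBFS.

-35.6 dBFS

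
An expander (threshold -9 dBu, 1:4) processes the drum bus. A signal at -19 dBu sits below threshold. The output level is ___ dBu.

-49 dBu

Undershoot = (-9) − (-19) = 10 dB.
At 1:4, that expands to 40 dB under threshold.
Output = -9 − 40 = -49 dBu.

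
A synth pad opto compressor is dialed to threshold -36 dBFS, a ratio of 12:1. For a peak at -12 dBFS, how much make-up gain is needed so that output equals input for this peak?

22 dB

Overshoot 24 dB → 24/12 = 2 dB after compression, so the compressed level is -36 + 2 = -34 dBFS.
Make-up = target − compressed = -12 − (-34) = 22 dB.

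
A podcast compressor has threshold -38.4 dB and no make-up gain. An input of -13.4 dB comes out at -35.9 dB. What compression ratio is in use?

Input overshoot = -13.4 − (-38.4) = 25 dB; output overshoot = -35.9 − (-38.4) = 2.5 dB.
Ratio = 25 / 2.5 = 10.

10:1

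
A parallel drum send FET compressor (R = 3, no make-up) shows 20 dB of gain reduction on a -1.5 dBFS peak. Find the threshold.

Input is 30 dB above T (since output overshoot × R = input overshoot: (-21.5 − T)·3 = -1.5 − T gives T = -31.5 dBFS).
Check: -31.5 + (-1.5 − (-31.5))/3 = -31.5 + 10 = -21.5 dBFS. ✓

-31.5 dBFS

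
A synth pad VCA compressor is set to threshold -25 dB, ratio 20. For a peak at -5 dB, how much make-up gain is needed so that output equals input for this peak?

19 dB

Overshoot 20 dB → 20/20 = 1 dB after compression, so the compressed level is -25 + 1 = -24 dB.
Make-up = target − compressed = -5 − (-24) = 19 dB.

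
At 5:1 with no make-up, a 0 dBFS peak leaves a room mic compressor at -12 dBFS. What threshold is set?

Let T be the threshold. Output overshoot = (input overshoot)/R, so -12 − T = (0 − T)/5.
5·(-12 − T) = 0 − T → 4·T = -60 − 0 = -60.
T = -60/4 = -15 dBFS.

-15 dBFS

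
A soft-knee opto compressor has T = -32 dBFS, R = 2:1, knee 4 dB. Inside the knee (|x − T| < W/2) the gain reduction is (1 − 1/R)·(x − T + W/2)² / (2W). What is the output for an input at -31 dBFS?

-31.5625 dBFS

x − T + W/2 = -31 − (-32) + 2 = 3.
GR = (1 − 1/2) × 3² / 8 = 0.5 × 9 / 8 = 0.5625 dB.
Output = -31 − 0.5625 = -31.5625 dBFS.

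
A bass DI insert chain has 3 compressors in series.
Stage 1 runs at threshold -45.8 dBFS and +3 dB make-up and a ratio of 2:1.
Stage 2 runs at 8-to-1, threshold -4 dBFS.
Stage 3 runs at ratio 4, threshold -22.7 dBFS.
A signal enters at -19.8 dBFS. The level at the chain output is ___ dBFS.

-29.8 dBFS

Stage 1: 26 dB above -45.8 dBFS, reduced 2:1 to 13 dB above → -32.8 dBFS; +3 dB make-up → -29.8 dBFS.
Stage 2: -29.8 dBFS is at or below the -4 dBFS threshold — no compression; output -29.8 dBFS.
Stage 3: -29.8 dBFS ≤ -22.7 dBFS, so stage 3 doesn't engage; output -29.8 dBFS.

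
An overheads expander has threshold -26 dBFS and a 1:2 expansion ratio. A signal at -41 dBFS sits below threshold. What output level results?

-56 dBFS

The input is 15 dB below the -26 dBFS threshold.
A 1:2 expander multiplies undershoot by 2: 15 × 2 = 30 dB below threshold.
Output = -26 − 30 = -56 dBFS.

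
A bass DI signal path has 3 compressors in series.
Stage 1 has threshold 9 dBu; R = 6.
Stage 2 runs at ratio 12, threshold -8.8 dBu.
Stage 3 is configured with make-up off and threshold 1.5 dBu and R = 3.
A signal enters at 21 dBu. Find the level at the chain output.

Stage 1: 21 dBu is 12 dB over 9 dBu; at 6:1 that becomes 2 dB over, giving 11 dBu.
Stage 2: 11 dBu is 19.8 dB over -8.8 dBu; at 12:1 that becomes 1.65 dB over, giving -7.15 dBu.
Stage 3: below threshold (-7.15 ≤ 1.5); passes unchanged; output -7.15 dBu.

-7.15 dBu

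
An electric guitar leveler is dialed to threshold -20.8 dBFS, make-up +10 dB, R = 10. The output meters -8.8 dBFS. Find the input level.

Stripping the +10 dB make-up gives -18.8 dBFS at the gain stage.
That's 2 dB above the -20.8 dBFS threshold.
Before 10:1 compression the overshoot was 2 × 10 = 20 dB, so input = -20.8 + 20 = -0.8 dBFS.

-0.8 dBFS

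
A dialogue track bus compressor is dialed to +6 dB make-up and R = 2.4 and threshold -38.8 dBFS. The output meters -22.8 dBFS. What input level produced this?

-14.8 dBFS

Stripping the +6 dB make-up gives -28.8 dBFS at the gain stage.
That's 10 dB above the -38.8 dBFS threshold.
Before 2.4:1 compression the overshoot was 10 × 2.4 = 24 dB, so input = -38.8 + 24 = -14.8 dBFS.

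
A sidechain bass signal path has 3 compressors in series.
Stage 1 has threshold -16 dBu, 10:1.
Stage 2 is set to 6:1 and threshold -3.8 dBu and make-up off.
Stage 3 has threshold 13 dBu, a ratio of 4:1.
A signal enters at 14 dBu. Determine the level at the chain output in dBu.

-13 dBu

Stage 1: 14 dBu is 30 dB over -16 dBu; at 10:1 that becomes 3 dB over, giving -13 dBu.
Stage 2: -13 dBu is at or below the -3.8 dBu threshold — no compression; output -13 dBu.
Stage 3: below threshold (-13 ≤ 13); passes unchanged; output -13 dBu.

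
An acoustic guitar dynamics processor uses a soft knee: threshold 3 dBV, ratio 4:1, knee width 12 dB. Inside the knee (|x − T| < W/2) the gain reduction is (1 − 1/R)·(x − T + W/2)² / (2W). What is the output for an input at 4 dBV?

x − T + W/2 = 4 − 3 + 6 = 7.
GR = (1 − 1/4) × 7² / 24 = 0.75 × 49 / 24 = 1.53125 dB.
Output = 4 − 1.53125 = 2.46875 dBV.

2.46875 dBV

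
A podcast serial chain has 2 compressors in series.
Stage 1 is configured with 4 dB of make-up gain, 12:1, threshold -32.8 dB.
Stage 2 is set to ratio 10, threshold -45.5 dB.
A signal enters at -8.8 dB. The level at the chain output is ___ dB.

Stage 1: overshoot 24 dB → 24/12 = 2 dB → -30.8 dB; +4 dB make-up → -26.8 dB.
Stage 2: 18.7 dB above -45.5 dB, reduced 10:1 to 1.87 dB above → -43.63 dB.

-43.63 dB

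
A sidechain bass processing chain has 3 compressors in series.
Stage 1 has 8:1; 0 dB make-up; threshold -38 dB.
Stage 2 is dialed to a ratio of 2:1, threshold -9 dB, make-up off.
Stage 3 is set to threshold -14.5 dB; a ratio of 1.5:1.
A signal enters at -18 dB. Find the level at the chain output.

Stage 1: 20 dB above -38 dB, reduced 8:1 to 2.5 dB above → -35.5 dB.
Stage 2: -35.5 dB is at or below the -9 dB threshold — no compression; output -35.5 dB.
Stage 3: below threshold (-35.5 ≤ -14.5); passes unchanged; output -35.5 dB.

-35.5 dB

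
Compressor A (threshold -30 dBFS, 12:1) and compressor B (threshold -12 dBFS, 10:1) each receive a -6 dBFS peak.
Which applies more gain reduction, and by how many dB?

A, by 16.6 dB

A: overshoot 24 dB → output overshoot 2 dB → GR 22 dB.
B: overshoot 6 dB → output overshoot 0.6 dB → GR 5.4 dB.
Difference: 16.6 dB in favour of A.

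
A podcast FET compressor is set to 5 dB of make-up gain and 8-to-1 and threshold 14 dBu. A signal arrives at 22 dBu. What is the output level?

22 dBu sits 8 dB over threshold.
8:1 compression reduces that to 8/8 = 1 dB over.
So the level is 14 + 1 = 15 dBu; make-up adds 5 dB, giving 20 dBu.

20 dBu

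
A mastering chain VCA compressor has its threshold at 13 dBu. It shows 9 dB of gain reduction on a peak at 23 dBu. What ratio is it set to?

10:1

Input overshoot = 23 − 13 = 10 dB.
Output overshoot = 10 − 9 = 1 dB.
Ratio = input overshoot / output overshoot = 10 / 1 = 10.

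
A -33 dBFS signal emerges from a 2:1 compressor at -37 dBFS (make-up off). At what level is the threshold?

Input is 8 dB above T (since output overshoot × R = input overshoot: (-37 − T)·2 = -33 − T gives T = -41 dBFS).
Check: -41 + (-33 − (-41))/2 = -41 + 4 = -37 dBFS. ✓

-41 dBFS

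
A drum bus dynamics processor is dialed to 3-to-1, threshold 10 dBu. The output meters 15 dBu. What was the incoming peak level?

That's 5 dB above the 10 dBu threshold.
Input overshoot = R × output overshoot = 15 dB → input = 10 + 15 = 25 dBu.

25 dBu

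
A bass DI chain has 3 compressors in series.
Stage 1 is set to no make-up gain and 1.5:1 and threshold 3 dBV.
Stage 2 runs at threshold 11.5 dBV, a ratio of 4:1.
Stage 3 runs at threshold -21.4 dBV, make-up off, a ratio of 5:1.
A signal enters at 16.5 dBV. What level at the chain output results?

Stage 1: 13.5 dB above 3 dBV, reduced 1.5:1 to 9 dB above → 12 dBV.
Stage 2: 0.5 dB above 11.5 dBV, reduced 4:1 to 0.125 dB above → 11.625 dBV.
Stage 3: 11.625 dBV is 33.025 dB over -21.4 dBV; at 5:1 that becomes 6.605 dB over, giving -14.795 dBV.

-14.795 dBV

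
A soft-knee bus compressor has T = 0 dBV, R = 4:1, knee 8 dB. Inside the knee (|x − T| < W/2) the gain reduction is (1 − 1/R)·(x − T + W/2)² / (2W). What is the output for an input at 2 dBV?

x − T + W/2 = 2 − 0 + 4 = 6.
GR = (1 − 1/4) × 6² / 16 = 0.75 × 36 / 16 = 1.6875 dB.
Output = 2 − 1.6875 = 0.3125 dBV.

0.3125 dBV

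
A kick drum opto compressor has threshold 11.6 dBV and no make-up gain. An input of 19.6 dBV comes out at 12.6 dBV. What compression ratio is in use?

8:1

Input overshoot = 19.6 − 11.6 = 8 dB; output overshoot = 12.6 − 11.6 = 1 dB.
Ratio = 8 / 1 = 8.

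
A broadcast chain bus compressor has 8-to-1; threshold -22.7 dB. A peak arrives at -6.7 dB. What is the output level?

-20.7 dB

Overshoot: -6.7 − (-22.7) = 16 dB.
The 16 dB excess becomes 2 dB after 8:1 reduction.
That puts the output at -20.7 dB.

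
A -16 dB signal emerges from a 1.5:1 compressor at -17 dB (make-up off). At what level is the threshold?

Input is 3 dB above T (since output overshoot × R = input overshoot: (-17 − T)·1.5 = -16 − T gives T = -19 dB).
Check: -19 + (-16 − (-19))/1.5 = -19 + 2 = -17 dB. ✓

-19 dB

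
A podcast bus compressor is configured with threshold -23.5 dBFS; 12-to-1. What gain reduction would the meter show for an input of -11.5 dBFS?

11 dB

Overshoot = -11.5 − (-23.5) = 12 dB.
A 12:1 ratio leaves 1 dB of that excess.
Gain reduction = 12 − 1 = 11 dB.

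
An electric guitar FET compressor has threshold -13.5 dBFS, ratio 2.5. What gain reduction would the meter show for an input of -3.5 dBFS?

-3.5 dBFS exceeds the threshold by 10 dB.
A 2.5:1 ratio leaves 4 dB of that excess.
Gain reduction = 10 − 4 = 6 dB.

6 dB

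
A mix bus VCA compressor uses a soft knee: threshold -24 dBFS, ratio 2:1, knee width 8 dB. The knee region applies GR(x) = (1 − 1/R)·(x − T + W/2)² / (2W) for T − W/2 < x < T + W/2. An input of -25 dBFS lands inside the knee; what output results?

-25.28125 dBFS

x − T + W/2 = -25 − (-24) + 4 = 3.
GR = (1 − 1/2) × 3² / 16 = 0.5 × 9 / 16 = 0.28125 dB.
Output = -25 − 0.28125 = -25.28125 dBFS.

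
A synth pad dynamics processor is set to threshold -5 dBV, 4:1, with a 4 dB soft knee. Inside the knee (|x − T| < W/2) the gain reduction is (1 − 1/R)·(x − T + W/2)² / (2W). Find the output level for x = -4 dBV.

x − T + W/2 = -4 − (-5) + 2 = 3.
GR = (1 − 1/4) × 3² / 8 = 0.75 × 9 / 8 = 0.84375 dB.
Output = -4 − 0.84375 = -4.84375 dBV.

-4.84375 dBV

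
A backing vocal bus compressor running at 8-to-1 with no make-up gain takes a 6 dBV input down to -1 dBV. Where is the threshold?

-2 dBV

Gain reduction = 6 − (-1) = 7 dB; output overshoot = GR / (R − 1) = 7 / 7 = 1 dB.
Threshold = output − output overshoot = -1 − 1 = -2 dBV.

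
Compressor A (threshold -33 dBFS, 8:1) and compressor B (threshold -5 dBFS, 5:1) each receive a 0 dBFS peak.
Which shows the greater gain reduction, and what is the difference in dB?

A: GR = 33 − 33/8 = 28.875 dB.
B: GR = 5 − 5/5 = 4 dB.
A reduces 24.875 dB more.

A, by 24.875 dB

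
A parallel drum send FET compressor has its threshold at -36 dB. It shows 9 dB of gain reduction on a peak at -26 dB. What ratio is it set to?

10:1

Input overshoot = -26 − (-36) = 10 dB.
Output overshoot = 10 − 9 = 1 dB.
Ratio = input overshoot / output overshoot = 10 / 1 = 10.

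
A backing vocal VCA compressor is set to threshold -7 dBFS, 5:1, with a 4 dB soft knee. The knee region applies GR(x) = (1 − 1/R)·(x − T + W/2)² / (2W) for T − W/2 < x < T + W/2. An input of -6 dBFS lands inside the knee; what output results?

x − T + W/2 = -6 − (-7) + 2 = 3.
GR = (1 − 1/5) × 3² / 8 = 0.8 × 9 / 8 = 0.9 dB.
Output = -6 − 0.9 = -6.9 dBFS.

-6.9 dBFS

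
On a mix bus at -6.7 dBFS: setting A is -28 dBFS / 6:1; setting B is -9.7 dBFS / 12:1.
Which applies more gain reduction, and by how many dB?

A: GR = 21.3 − 21.3/6 = 17.75 dB.
B: GR = 3 − 3/12 = 2.75 dB.
A applies 15 dB more gain reduction.

A, by 15 dB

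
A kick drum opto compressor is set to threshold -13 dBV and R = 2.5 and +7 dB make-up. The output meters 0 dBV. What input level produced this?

2 dBV

Before make-up, the level was 0 − 7 = -7 dBV.
The compressed level sits -7 − (-13) = 6 dB over threshold.
Before 2.5:1 compression the overshoot was 6 × 2.5 = 15 dB, so input = -13 + 15 = 2 dBV.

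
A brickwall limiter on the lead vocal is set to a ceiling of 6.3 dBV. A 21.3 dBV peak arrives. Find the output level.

6.3 dBV

A brickwall limiter is an ∞:1 compressor: any input above the ceiling is clamped to 6.3 dBV.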